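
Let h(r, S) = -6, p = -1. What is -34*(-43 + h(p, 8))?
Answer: 1666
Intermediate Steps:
-34*(-43 + h(p, 8)) = -34*(-43 - 6) = -34*(-49) = 1666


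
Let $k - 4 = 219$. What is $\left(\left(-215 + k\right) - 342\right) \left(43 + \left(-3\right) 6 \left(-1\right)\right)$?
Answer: $-20374$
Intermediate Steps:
$k = 223$ ($k = 4 + 219 = 223$)
$\left(\left(-215 + k\right) - 342\right) \left(43 + \left(-3\right) 6 \left(-1\right)\right) = \left(\left(-215 + 223\right) - 342\right) \left(43 + \left(-3\right) 6 \left(-1\right)\right) = \left(8 - 342\right) \left(43 - -18\right) = - 334 \left(43 + 18\right) = \left(-334\right) 61 = -20374$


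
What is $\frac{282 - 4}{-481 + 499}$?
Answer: $\frac{139}{9} \approx 15.444$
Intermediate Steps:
$\frac{282 - 4}{-481 + 499} = \frac{278}{18} = 278 \cdot \frac{1}{18} = \frac{139}{9}$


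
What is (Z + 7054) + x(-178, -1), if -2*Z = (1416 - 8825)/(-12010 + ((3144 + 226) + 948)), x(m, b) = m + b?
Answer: 105757591/15384 ≈ 6874.5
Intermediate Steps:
x(m, b) = b + m
Z = -7409/15384 (Z = -(1416 - 8825)/(2*(-12010 + ((3144 + 226) + 948))) = -(-7409)/(2*(-12010 + (3370 + 948))) = -(-7409)/(2*(-12010 + 4318)) = -(-7409)/(2*(-7692)) = -(-7409)*(-1)/(2*7692) = -1/2*7409/7692 = -7409/15384 ≈ -0.48160)
(Z + 7054) + x(-178, -1) = (-7409/15384 + 7054) + (-1 - 178) = 108511327/15384 - 179 = 105757591/15384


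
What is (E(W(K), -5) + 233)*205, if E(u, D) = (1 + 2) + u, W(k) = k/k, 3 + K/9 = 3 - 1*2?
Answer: 48585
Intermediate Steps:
K = -18 (K = -27 + 9*(3 - 1*2) = -27 + 9*(3 - 2) = -27 + 9*1 = -27 + 9 = -18)
W(k) = 1
E(u, D) = 3 + u
(E(W(K), -5) + 233)*205 = ((3 + 1) + 233)*205 = (4 + 233)*205 = 237*205 = 48585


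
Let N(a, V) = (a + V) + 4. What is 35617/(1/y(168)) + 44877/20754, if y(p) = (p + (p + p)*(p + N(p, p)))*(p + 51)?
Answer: 9219603486177343/6918 ≈ 1.3327e+12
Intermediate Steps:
N(a, V) = 4 + V + a (N(a, V) = (V + a) + 4 = 4 + V + a)
y(p) = (51 + p)*(p + 2*p*(4 + 3*p)) (y(p) = (p + (p + p)*(p + (4 + p + p)))*(p + 51) = (p + (2*p)*(p + (4 + 2*p)))*(51 + p) = (p + (2*p)*(4 + 3*p))*(51 + p) = (p + 2*p*(4 + 3*p))*(51 + p) = (51 + p)*(p + 2*p*(4 + 3*p)))
35617/(1/y(168)) + 44877/20754 = 35617/(1/(3*168*(153 + 2*168**2 + 105*168))) + 44877/20754 = 35617/(1/(3*168*(153 + 2*28224 + 17640))) + 44877*(1/20754) = 35617/(1/(3*168*(153 + 56448 + 17640))) + 14959/6918 = 35617/(1/(3*168*74241)) + 14959/6918 = 35617/(1/37417464) + 14959/6918 = 35617*37417464 + 14959/6918 = 1332697815288 + 14959/6918 = 9219603486177343/6918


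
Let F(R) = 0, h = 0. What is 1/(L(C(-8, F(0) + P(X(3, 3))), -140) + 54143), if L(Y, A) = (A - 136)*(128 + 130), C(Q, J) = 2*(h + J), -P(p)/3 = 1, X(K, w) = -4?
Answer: -1/17065 ≈ -5.8599e-5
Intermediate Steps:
P(p) = -3 (P(p) = -3*1 = -3)
C(Q, J) = 2*J (C(Q, J) = 2*(0 + J) = 2*J)
L(Y, A) = -35088 + 258*A (L(Y, A) = (-136 + A)*258 = -35088 + 258*A)
1/(L(C(-8, F(0) + P(X(3, 3))), -140) + 54143) = 1/((-35088 + 258*(-140)) + 54143) = 1/((-35088 - 36120) + 54143) = 1/(-71208 + 54143) = 1/(-17065) = -1/17065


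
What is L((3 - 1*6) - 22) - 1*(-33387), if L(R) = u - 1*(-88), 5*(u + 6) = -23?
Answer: 167322/5 ≈ 33464.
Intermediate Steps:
u = -53/5 (u = -6 + (⅕)*(-23) = -6 - 23/5 = -53/5 ≈ -10.600)
L(R) = 387/5 (L(R) = -53/5 - 1*(-88) = -53/5 + 88 = 387/5)
L((3 - 1*6) - 22) - 1*(-33387) = 387/5 - 1*(-33387) = 387/5 + 33387 = 167322/5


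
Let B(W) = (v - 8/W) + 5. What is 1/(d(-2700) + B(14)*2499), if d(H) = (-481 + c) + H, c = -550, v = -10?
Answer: -1/17654 ≈ -5.6644e-5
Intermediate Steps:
d(H) = -1031 + H (d(H) = (-481 - 550) + H = -1031 + H)
B(W) = -5 - 8/W (B(W) = (-10 - 8/W) + 5 = -5 - 8/W)
1/(d(-2700) + B(14)*2499) = 1/((-1031 - 2700) + (-5 - 8/14)*2499) = 1/(-3731 + (-5 - 8*1/14)*2499) = 1/(-3731 + (-5 - 4/7)*2499) = 1/(-3731 - 39/7*2499) = 1/(-3731 - 13923) = 1/(-17654) = -1/17654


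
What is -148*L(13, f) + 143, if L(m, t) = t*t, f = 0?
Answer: 143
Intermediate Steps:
L(m, t) = t**2
-148*L(13, f) + 143 = -148*0**2 + 143 = -148*0 + 143 = 0 + 143 = 143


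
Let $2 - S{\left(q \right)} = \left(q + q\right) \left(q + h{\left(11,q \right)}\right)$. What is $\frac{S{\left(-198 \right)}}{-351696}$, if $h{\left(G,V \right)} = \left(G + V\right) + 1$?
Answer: $\frac{76031}{175848} \approx 0.43237$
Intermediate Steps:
$h{\left(G,V \right)} = 1 + G + V$
$S{\left(q \right)} = 2 - 2 q \left(12 + 2 q\right)$ ($S{\left(q \right)} = 2 - \left(q + q\right) \left(q + \left(1 + 11 + q\right)\right) = 2 - 2 q \left(q + \left(12 + q\right)\right) = 2 - 2 q \left(12 + 2 q\right)$)
$\frac{S{\left(-198 \right)}}{-351696} = \frac{2 - -4752 - 4 \left(-198\right)^{2}}{-351696} = \left(2 + 4752 - 156816\right) \left(- \frac{1}{351696}\right) = \left(-152062\right) \left(- \frac{1}{351696}\right) = \frac{76031}{175848}$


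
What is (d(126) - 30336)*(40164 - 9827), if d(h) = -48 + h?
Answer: -917936946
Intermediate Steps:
(d(126) - 30336)*(40164 - 9827) = ((-48 + 126) - 30336)*(40164 - 9827) = (78 - 30336)*30337 = -30258*30337 = -917936946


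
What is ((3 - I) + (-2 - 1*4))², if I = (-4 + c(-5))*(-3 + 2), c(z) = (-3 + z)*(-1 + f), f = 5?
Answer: 1521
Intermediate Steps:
c(z) = -12 + 4*z (c(z) = (-3 + z)*(-1 + 5) = (-3 + z)*4 = -12 + 4*z)
I = 36 (I = (-4 + (-12 + 4*(-5)))*(-3 + 2) = (-4 + (-12 - 20))*(-1) = (-4 - 32)*(-1) = -36*(-1) = 36)
((3 - I) + (-2 - 1*4))² = ((3 - 1*36) + (-2 - 1*4))² = ((3 - 36) + (-2 - 4))² = (-33 - 6)² = (-39)² = 1521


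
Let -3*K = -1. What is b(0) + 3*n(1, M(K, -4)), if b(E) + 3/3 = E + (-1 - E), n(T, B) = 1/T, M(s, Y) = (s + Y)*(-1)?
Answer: 1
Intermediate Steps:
K = ⅓ (K = -⅓*(-1) = ⅓ ≈ 0.33333)
M(s, Y) = -Y - s (M(s, Y) = (Y + s)*(-1) = -Y - s)
b(E) = -2 (b(E) = -1 + (E + (-1 - E)) = -1 - 1 = -2)
b(0) + 3*n(1, M(K, -4)) = -2 + 3/1 = -2 + 3*1 = -2 + 3 = 1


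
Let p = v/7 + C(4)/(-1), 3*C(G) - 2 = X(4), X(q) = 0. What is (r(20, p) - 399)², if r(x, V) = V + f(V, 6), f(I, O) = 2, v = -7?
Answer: 1430416/9 ≈ 1.5894e+5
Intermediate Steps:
C(G) = ⅔ (C(G) = ⅔ + (⅓)*0 = ⅔ + 0 = ⅔)
p = -5/3 (p = -7/7 + (⅔)/(-1) = -7*⅐ + (⅔)*(-1) = -1 - ⅔ = -5/3 ≈ -1.6667)
r(x, V) = 2 + V (r(x, V) = V + 2 = 2 + V)
(r(20, p) - 399)² = ((2 - 5/3) - 399)² = (⅓ - 399)² = (-1196/3)² = 1430416/9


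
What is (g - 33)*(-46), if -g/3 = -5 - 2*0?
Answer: 828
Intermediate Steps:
g = 15 (g = -3*(-5 - 2*0) = -3*(-5 + 0) = -3*(-5) = 15)
(g - 33)*(-46) = (15 - 33)*(-46) = -18*(-46) = 828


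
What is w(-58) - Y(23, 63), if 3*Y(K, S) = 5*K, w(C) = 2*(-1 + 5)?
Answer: -91/3 ≈ -30.333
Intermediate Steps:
w(C) = 8 (w(C) = 2*4 = 8)
Y(K, S) = 5*K/3 (Y(K, S) = (5*K)/3 = 5*K/3)
w(-58) - Y(23, 63) = 8 - 5*23/3 = 8 - 1*115/3 = 8 - 115/3 = -91/3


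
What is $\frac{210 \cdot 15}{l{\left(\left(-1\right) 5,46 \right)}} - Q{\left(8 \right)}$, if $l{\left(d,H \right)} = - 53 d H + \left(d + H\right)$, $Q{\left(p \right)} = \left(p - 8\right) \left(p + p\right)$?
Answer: $\frac{350}{1359} \approx 0.25754$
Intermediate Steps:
$Q{\left(p \right)} = 2 p \left(-8 + p\right)$ ($Q{\left(p \right)} = \left(-8 + p\right) 2 p = 2 p \left(-8 + p\right)$)
$l{\left(d,H \right)} = H + d - 53 H d$ ($l{\left(d,H \right)} = - 53 H d + \left(H + d\right) = H + d - 53 H d$)
$\frac{210 \cdot 15}{l{\left(\left(-1\right) 5,46 \right)}} - Q{\left(8 \right)} = \frac{210 \cdot 15}{46 - 5 - 2438 \left(\left(-1\right) 5\right)} - 2 \cdot 8 \left(-8 + 8\right) = \frac{3150}{46 - 5 - 2438 \left(-5\right)} - 2 \cdot 8 \cdot 0 = \frac{3150}{46 - 5 + 12190} - 0 = \frac{3150}{12231} + 0 = 3150 \cdot \frac{1}{12231} + 0 = \frac{350}{1359} + 0 = \frac{350}{1359}$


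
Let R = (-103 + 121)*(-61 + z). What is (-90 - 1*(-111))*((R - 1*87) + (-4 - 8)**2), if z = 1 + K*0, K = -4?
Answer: -21483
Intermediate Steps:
z = 1 (z = 1 - 4*0 = 1 + 0 = 1)
R = -1080 (R = (-103 + 121)*(-61 + 1) = 18*(-60) = -1080)
(-90 - 1*(-111))*((R - 1*87) + (-4 - 8)**2) = (-90 - 1*(-111))*((-1080 - 1*87) + (-4 - 8)**2) = (-90 + 111)*((-1080 - 87) + (-12)**2) = 21*(-1167 + 144) = 21*(-1023) = -21483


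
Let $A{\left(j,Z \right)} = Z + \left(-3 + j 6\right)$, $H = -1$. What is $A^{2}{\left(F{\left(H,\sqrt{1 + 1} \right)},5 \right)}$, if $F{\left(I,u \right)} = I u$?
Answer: $76 - 24 \sqrt{2} \approx 42.059$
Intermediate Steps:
$A{\left(j,Z \right)} = -3 + Z + 6 j$ ($A{\left(j,Z \right)} = Z + \left(-3 + 6 j\right) = -3 + Z + 6 j$)
$A^{2}{\left(F{\left(H,\sqrt{1 + 1} \right)},5 \right)} = \left(-3 + 5 + 6 \left(- \sqrt{1 + 1}\right)\right)^{2} = \left(-3 + 5 + 6 \left(- \sqrt{2}\right)\right)^{2} = \left(-3 + 5 - 6 \sqrt{2}\right)^{2} = \left(2 - 6 \sqrt{2}\right)^{2}$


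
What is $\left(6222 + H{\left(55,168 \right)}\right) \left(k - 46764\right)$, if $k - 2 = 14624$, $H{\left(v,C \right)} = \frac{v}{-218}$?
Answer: $- \frac{21795043529}{109} \approx -1.9995 \cdot 10^{8}$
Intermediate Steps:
$H{\left(v,C \right)} = - \frac{v}{218}$ ($H{\left(v,C \right)} = v \left(- \frac{1}{218}\right) = - \frac{v}{218}$)
$k = 14626$ ($k = 2 + 14624 = 14626$)
$\left(6222 + H{\left(55,168 \right)}\right) \left(k - 46764\right) = \left(6222 - \frac{55}{218}\right) \left(14626 - 46764\right) = \left(6222 - \frac{55}{218}\right) \left(-32138\right) = \frac{1356341}{218} \left(-32138\right) = - \frac{21795043529}{109}$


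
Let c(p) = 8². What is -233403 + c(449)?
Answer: -233339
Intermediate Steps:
c(p) = 64
-233403 + c(449) = -233403 + 64 = -233339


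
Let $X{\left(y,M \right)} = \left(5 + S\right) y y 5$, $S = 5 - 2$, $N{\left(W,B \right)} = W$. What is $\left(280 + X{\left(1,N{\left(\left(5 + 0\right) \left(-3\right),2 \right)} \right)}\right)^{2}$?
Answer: $102400$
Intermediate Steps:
$S = 3$
$X{\left(y,M \right)} = 40 y^{2}$ ($X{\left(y,M \right)} = \left(5 + 3\right) y y 5 = 8 y y 5 = 8 y^{2} \cdot 5 = 40 y^{2}$)
$\left(280 + X{\left(1,N{\left(\left(5 + 0\right) \left(-3\right),2 \right)} \right)}\right)^{2} = \left(280 + 40 \cdot 1^{2}\right)^{2} = \left(280 + 40 \cdot 1\right)^{2} = \left(280 + 40\right)^{2} = 320^{2} = 102400$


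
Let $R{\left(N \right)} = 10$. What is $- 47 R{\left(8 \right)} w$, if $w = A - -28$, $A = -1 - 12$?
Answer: $-7050$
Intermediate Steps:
$A = -13$ ($A = -1 - 12 = -13$)
$w = 15$ ($w = -13 - -28 = -13 + 28 = 15$)
$- 47 R{\left(8 \right)} w = \left(-47\right) 10 \cdot 15 = \left(-470\right) 15 = -7050$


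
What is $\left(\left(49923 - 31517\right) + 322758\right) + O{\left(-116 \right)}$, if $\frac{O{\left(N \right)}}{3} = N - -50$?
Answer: $340966$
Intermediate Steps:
$O{\left(N \right)} = 150 + 3 N$ ($O{\left(N \right)} = 3 \left(N - -50\right) = 3 \left(N + 50\right) = 3 \left(50 + N\right) = 150 + 3 N$)
$\left(\left(49923 - 31517\right) + 322758\right) + O{\left(-116 \right)} = \left(\left(49923 - 31517\right) + 322758\right) + \left(150 + 3 \left(-116\right)\right) = \left(\left(49923 - 31517\right) + 322758\right) + \left(150 - 348\right) = \left(18406 + 322758\right) - 198 = 341164 - 198 = 340966$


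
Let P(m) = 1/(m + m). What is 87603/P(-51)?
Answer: -8935506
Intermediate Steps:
P(m) = 1/(2*m)
87603/P(-51) = 87603/(((1/2)/(-51))) = 87603/(((1/2)*(-1/51))) = 87603/(-1/102) = 87603*(-102) = -8935506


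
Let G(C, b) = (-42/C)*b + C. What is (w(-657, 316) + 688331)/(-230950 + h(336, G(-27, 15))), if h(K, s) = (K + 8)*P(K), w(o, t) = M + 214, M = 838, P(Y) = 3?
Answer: -689383/229918 ≈ -2.9984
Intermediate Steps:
w(o, t) = 1052 (w(o, t) = 838 + 214 = 1052)
G(C, b) = C - 42*b/C (G(C, b) = -42*b/C + C = C - 42*b/C)
h(K, s) = 24 + 3*K (h(K, s) = (K + 8)*3 = (8 + K)*3 = 24 + 3*K)
(w(-657, 316) + 688331)/(-230950 + h(336, G(-27, 15))) = (1052 + 688331)/(-230950 + (24 + 3*336)) = 689383/(-230950 + (24 + 1008)) = 689383/(-230950 + 1032) = 689383/(-229918) = 689383*(-1/229918) = -689383/229918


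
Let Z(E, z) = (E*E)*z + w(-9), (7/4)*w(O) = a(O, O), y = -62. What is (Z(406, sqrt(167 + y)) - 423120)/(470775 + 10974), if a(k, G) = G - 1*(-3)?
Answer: -987288/1124081 + 164836*sqrt(105)/481749 ≈ 2.6278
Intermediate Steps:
a(k, G) = 3 + G (a(k, G) = G + 3 = 3 + G)
w(O) = 12/7 + 4*O/7 (w(O) = 4*(3 + O)/7 = 12/7 + 4*O/7)
Z(E, z) = -24/7 + z*E**2 (Z(E, z) = (E*E)*z + (12/7 + (4/7)*(-9)) = E**2*z + (12/7 - 36/7) = z*E**2 - 24/7 = -24/7 + z*E**2)
(Z(406, sqrt(167 + y)) - 423120)/(470775 + 10974) = ((-24/7 + sqrt(167 - 62)*406**2) - 423120)/(470775 + 10974) = ((-24/7 + sqrt(105)*164836) - 423120)/481749 = ((-24/7 + 164836*sqrt(105)) - 423120)*(1/481749) = (-2961864/7 + 164836*sqrt(105))*(1/481749) = -987288/1124081 + 164836*sqrt(105)/481749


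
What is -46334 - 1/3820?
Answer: -176995881/3820 ≈ -46334.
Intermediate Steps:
-46334 - 1/3820 = -176995881/3820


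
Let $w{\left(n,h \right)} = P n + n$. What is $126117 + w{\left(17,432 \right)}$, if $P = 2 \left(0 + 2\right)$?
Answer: $126202$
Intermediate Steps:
$P = 4$ ($P = 2 \cdot 2 = 4$)
$w{\left(n,h \right)} = 5 n$ ($w{\left(n,h \right)} = 4 n + n = 5 n$)
$126117 + w{\left(17,432 \right)} = 126117 + 5 \cdot 17 = 126117 + 85 = 126202$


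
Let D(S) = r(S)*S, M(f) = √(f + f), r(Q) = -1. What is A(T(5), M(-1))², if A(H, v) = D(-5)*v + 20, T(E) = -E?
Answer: 350 + 200*I*√2 ≈ 350.0 + 282.84*I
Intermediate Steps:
M(f) = √2*√f (M(f) = √(2*f) = √2*√f)
D(S) = -S
A(H, v) = 20 + 5*v (A(H, v) = (-1*(-5))*v + 20 = 5*v + 20 = 20 + 5*v)
A(T(5), M(-1))² = (20 + 5*(√2*√(-1)))² = (20 + 5*(√2*I))² = (20 + 5*(I*√2))² = (20 + 5*I*√2)²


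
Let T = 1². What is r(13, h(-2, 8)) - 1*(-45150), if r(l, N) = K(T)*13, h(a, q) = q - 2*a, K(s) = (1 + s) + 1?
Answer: 45189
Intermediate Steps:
T = 1
K(s) = 2 + s
r(l, N) = 39 (r(l, N) = (2 + 1)*13 = 3*13 = 39)
r(13, h(-2, 8)) - 1*(-45150) = 39 - 1*(-45150) = 39 + 45150 = 45189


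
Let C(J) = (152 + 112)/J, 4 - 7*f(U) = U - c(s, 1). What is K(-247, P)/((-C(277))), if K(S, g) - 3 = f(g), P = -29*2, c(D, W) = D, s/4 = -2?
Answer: -6925/616 ≈ -11.242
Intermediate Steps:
s = -8 (s = 4*(-2) = -8)
f(U) = -4/7 - U/7 (f(U) = 4/7 - (U - 1*(-8))/7 = 4/7 - (U + 8)/7 = 4/7 - (8 + U)/7 = 4/7 + (-8/7 - U/7) = -4/7 - U/7)
C(J) = 264/J
P = -58
K(S, g) = 17/7 - g/7 (K(S, g) = 3 + (-4/7 - g/7) = 17/7 - g/7)
K(-247, P)/((-C(277))) = (17/7 - 1/7*(-58))/((-264/277)) = (17/7 + 58/7)/((-264/277)) = 75/(7*((-1*264/277))) = 75/(7*(-264/277)) = (75/7)*(-277/264) = -6925/616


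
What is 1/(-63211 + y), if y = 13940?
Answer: -1/49271 ≈ -2.0296e-5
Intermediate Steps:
1/(-63211 + y) = 1/(-63211 + 13940) = 1/(-49271) = -1/49271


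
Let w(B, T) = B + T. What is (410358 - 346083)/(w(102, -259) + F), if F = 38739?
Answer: 64275/38582 ≈ 1.6659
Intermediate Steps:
(410358 - 346083)/(w(102, -259) + F) = (410358 - 346083)/((102 - 259) + 38739) = 64275/(-157 + 38739) = 64275/38582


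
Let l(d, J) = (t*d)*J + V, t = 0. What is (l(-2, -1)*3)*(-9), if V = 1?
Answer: -27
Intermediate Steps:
l(d, J) = 1 (l(d, J) = (0*d)*J + 1 = 0*J + 1 = 0 + 1 = 1)
(l(-2, -1)*3)*(-9) = (1*3)*(-9) = 3*(-9) = -27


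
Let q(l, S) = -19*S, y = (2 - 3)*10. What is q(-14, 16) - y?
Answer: -294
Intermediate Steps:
y = -10 (y = -1*10 = -10)
q(-14, 16) - y = -19*16 - 1*(-10) = -304 + 10 = -294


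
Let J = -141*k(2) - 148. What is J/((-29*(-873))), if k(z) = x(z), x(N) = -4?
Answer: 416/25317 ≈ 0.016432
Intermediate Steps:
k(z) = -4
J = 416 (J = -141*(-4) - 148 = 564 - 148 = 416)
J/((-29*(-873))) = 416/((-29*(-873))) = 416/25317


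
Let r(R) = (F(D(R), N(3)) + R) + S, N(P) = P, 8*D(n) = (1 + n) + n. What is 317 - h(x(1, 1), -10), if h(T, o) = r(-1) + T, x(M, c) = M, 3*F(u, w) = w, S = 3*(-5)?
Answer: 331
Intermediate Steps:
S = -15
D(n) = ⅛ + n/4 (D(n) = ((1 + n) + n)/8 = (1 + 2*n)/8 = ⅛ + n/4)
F(u, w) = w/3
r(R) = -14 + R (r(R) = ((⅓)*3 + R) - 15 = (1 + R) - 15 = -14 + R)
h(T, o) = -15 + T (h(T, o) = (-14 - 1) + T = -15 + T)
317 - h(x(1, 1), -10) = 317 - (-15 + 1) = 317 - 1*(-14) = 317 + 14 = 331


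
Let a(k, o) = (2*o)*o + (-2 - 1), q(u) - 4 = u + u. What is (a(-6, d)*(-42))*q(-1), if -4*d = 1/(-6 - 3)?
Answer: 13601/54 ≈ 251.87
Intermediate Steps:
d = 1/36 (d = -1/(4*(-6 - 3)) = -¼/(-9) = -¼*(-⅑) = 1/36 ≈ 0.027778)
q(u) = 4 + 2*u (q(u) = 4 + (u + u) = 4 + 2*u)
a(k, o) = -3 + 2*o² (a(k, o) = 2*o² - 3 = -3 + 2*o²)
(a(-6, d)*(-42))*q(-1) = ((-3 + 2*(1/36)²)*(-42))*(4 + 2*(-1)) = ((-3 + 2*(1/1296))*(-42))*(4 - 2) = ((-3 + 1/648)*(-42))*2 = -1943/648*(-42)*2 = (13601/108)*2 = 13601/54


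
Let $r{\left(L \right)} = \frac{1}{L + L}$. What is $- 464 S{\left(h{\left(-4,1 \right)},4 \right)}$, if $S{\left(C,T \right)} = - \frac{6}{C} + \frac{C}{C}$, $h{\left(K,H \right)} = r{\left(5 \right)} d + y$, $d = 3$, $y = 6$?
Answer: $- \frac{464}{21} \approx -22.095$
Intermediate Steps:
$r{\left(L \right)} = \frac{1}{2 L}$
$h{\left(K,H \right)} = \frac{63}{10}$ ($h{\left(K,H \right)} = \frac{1}{2 \cdot 5} \cdot 3 + 6 = \frac{1}{2} \cdot \frac{1}{5} \cdot 3 + 6 = \frac{1}{10} \cdot 3 + 6 = \frac{3}{10} + 6 = \frac{63}{10}$)
$S{\left(C,T \right)} = 1 - \frac{6}{C}$ ($S{\left(C,T \right)} = - \frac{6}{C} + 1 = 1 - \frac{6}{C}$)
$- 464 S{\left(h{\left(-4,1 \right)},4 \right)} = - 464 \frac{-6 + \frac{63}{10}}{\frac{63}{10}} = - 464 \cdot \frac{10}{63} \cdot \frac{3}{10} = \left(-464\right) \frac{1}{21} = - \frac{464}{21}$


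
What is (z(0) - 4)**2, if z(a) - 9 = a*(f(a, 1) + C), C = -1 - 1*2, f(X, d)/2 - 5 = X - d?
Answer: 25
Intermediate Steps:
f(X, d) = 10 - 2*d + 2*X (f(X, d) = 10 + 2*(X - d) = 10 + (-2*d + 2*X) = 10 - 2*d + 2*X)
C = -3 (C = -1 - 2 = -3)
z(a) = 9 + a*(5 + 2*a) (z(a) = 9 + a*((10 - 2*1 + 2*a) - 3) = 9 + a*((10 - 2 + 2*a) - 3) = 9 + a*((8 + 2*a) - 3) = 9 + a*(5 + 2*a))
(z(0) - 4)**2 = ((9 + 2*0**2 + 5*0) - 4)**2 = ((9 + 2*0 + 0) - 4)**2 = ((9 + 0 + 0) - 4)**2 = (9 - 4)**2 = 5**2 = 25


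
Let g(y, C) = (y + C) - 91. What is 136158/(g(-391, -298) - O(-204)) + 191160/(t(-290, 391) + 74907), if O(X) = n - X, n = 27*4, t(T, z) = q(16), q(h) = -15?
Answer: -138727753/1135862 ≈ -122.13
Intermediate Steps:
t(T, z) = -15
n = 108
O(X) = 108 - X
g(y, C) = -91 + C + y (g(y, C) = (C + y) - 91 = -91 + C + y)
136158/(g(-391, -298) - O(-204)) + 191160/(t(-290, 391) + 74907) = 136158/((-91 - 298 - 391) - (108 - 1*(-204))) + 191160/(-15 + 74907) = 136158/(-780 - (108 + 204)) + 191160/74892 = 136158/(-780 - 1*312) + 191160*(1/74892) = 136158/(-780 - 312) + 15930/6241 = 136158/(-1092) + 15930/6241 = 136158*(-1/1092) + 15930/6241 = -22693/182 + 15930/6241 = -138727753/1135862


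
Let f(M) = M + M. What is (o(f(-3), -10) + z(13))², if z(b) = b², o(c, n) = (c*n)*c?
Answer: 36481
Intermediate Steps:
f(M) = 2*M
o(c, n) = n*c²
(o(f(-3), -10) + z(13))² = (-10*(2*(-3))² + 13²)² = (-10*(-6)² + 169)² = (-10*36 + 169)² = (-360 + 169)² = (-191)² = 36481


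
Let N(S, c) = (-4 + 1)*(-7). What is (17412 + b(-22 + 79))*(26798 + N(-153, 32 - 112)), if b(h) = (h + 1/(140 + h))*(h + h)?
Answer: 126327788496/197 ≈ 6.4126e+8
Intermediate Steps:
N(S, c) = 21 (N(S, c) = -3*(-7) = 21)
b(h) = 2*h*(h + 1/(140 + h)) (b(h) = (h + 1/(140 + h))*(2*h) = 2*h*(h + 1/(140 + h)))
(17412 + b(-22 + 79))*(26798 + N(-153, 32 - 112)) = (17412 + 2*(-22 + 79)*(1 + (-22 + 79)² + 140*(-22 + 79))/(140 + (-22 + 79)))*(26798 + 21) = (17412 + 2*57*(1 + 57² + 140*57)/(140 + 57))*26819 = (17412 + 2*57*(1 + 3249 + 7980)/197)*26819 = (17412 + 2*57*(1/197)*11230)*26819 = (17412 + 1280220/197)*26819 = (4710384/197)*26819 = 126327788496/197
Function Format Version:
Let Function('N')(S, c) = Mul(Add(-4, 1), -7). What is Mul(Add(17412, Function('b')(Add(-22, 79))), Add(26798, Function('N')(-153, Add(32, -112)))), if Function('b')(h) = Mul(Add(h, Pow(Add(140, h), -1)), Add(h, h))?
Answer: Rational(126327788496, 197) ≈ 6.4126e+8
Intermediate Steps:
Function('N')(S, c) = 21 (Function('N')(S, c) = Mul(-3, -7) = 21)
Function('b')(h) = Mul(2, h, Add(h, Pow(Add(140, h), -1))) (Function('b')(h) = Mul(Add(h, Pow(Add(140, h), -1)), Mul(2, h)) = Mul(2, h, Add(h, Pow(Add(140, h), -1))))
Mul(Add(17412, Function('b')(Add(-22, 79))), Add(26798, Function('N')(-153, Add(32, -112)))) = Mul(Add(17412, Mul(2, Add(-22, 79), Pow(Add(140, Add(-22, 79)), -1), Add(1, Pow(Add(-22, 79), 2), Mul(140, Add(-22, 79))))), Add(26798, 21)) = Mul(Add(17412, Mul(2, 57, Pow(Add(140, 57), -1), Add(1, Pow(57, 2), Mul(140, 57)))), 26819) = Mul(Add(17412, Mul(2, 57, Pow(197, -1), Add(1, 3249, 7980))), 26819) = Mul(Add(17412, Mul(2, 57, Rational(1, 197), 11230)), 26819) = Mul(Add(17412, Rational(1280220, 197)), 26819) = Mul(Rational(4710384, 197), 26819) = Rational(126327788496, 197)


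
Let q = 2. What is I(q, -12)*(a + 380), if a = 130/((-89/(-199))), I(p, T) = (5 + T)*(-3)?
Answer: 1253490/89 ≈ 14084.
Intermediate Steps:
I(p, T) = -15 - 3*T
a = 25870/89 (a = 130/((-89*(-1/199))) = 130/(89/199) = 130*(199/89) = 25870/89 ≈ 290.67)
I(q, -12)*(a + 380) = (-15 - 3*(-12))*(25870/89 + 380) = (-15 + 36)*(59690/89) = 21*(59690/89) = 1253490/89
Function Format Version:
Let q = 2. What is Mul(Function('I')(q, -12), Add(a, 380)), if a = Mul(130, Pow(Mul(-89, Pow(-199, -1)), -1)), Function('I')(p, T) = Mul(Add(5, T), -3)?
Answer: Rational(1253490, 89) ≈ 14084.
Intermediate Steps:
Function('I')(p, T) = Add(-15, Mul(-3, T))
a = Rational(25870, 89) (a = Mul(130, Pow(Mul(-89, Rational(-1, 199)), -1)) = Mul(130, Pow(Rational(89, 199), -1)) = Mul(130, Rational(199, 89)) = Rational(25870, 89) ≈ 290.67)
Mul(Function('I')(q, -12), Add(a, 380)) = Mul(Add(-15, Mul(-3, -12)), Add(Rational(25870, 89), 380)) = Mul(Add(-15, 36), Rational(59690, 89)) = Mul(21, Rational(59690, 89)) = Rational(1253490, 89)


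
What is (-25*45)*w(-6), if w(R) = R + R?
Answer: 13500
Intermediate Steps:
w(R) = 2*R
(-25*45)*w(-6) = (-25*45)*(2*(-6)) = -1125*(-12) = 13500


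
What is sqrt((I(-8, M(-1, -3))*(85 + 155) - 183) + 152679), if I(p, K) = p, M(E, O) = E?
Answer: 4*sqrt(9411) ≈ 388.04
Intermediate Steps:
sqrt((I(-8, M(-1, -3))*(85 + 155) - 183) + 152679) = sqrt((-8*(85 + 155) - 183) + 152679) = sqrt((-8*240 - 183) + 152679) = sqrt((-1920 - 183) + 152679) = sqrt(-2103 + 152679) = sqrt(150576) = 4*sqrt(9411)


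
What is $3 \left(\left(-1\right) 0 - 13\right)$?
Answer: $-39$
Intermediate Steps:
$3 \left(\left(-1\right) 0 - 13\right) = 3 \left(0 - 13\right) = 3 \left(-13\right) = -39$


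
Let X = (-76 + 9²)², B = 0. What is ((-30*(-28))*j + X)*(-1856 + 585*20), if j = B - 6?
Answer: -49367660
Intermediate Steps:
X = 25 (X = (-76 + 81)² = 5² = 25)
j = -6 (j = 0 - 6 = -6)
((-30*(-28))*j + X)*(-1856 + 585*20) = (-30*(-28)*(-6) + 25)*(-1856 + 585*20) = (840*(-6) + 25)*(-1856 + 11700) = (-5040 + 25)*9844 = -5015*9844 = -49367660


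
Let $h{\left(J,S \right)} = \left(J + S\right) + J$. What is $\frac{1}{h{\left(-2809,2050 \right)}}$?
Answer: $- \frac{1}{3568} \approx -0.00028027$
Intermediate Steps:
$h{\left(J,S \right)} = S + 2 J$
$\frac{1}{h{\left(-2809,2050 \right)}} = \frac{1}{2050 + 2 \left(-2809\right)} = \frac{1}{2050 - 5618} = \frac{1}{-3568} = - \frac{1}{3568}$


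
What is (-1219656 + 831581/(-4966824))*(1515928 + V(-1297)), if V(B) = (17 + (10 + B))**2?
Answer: -4738467272093243875/1241706 ≈ -3.8161e+12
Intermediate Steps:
V(B) = (27 + B)**2
(-1219656 + 831581/(-4966824))*(1515928 + V(-1297)) = (-1219656 + 831581/(-4966824))*(1515928 + (27 - 1297)**2) = (-1219656 + 831581*(-1/4966824))*(1515928 + (-1270)**2) = (-1219656 - 831581/4966824)*(1515928 + 1612900) = -6057817524125/4966824*3128828 = -4738467272093243875/1241706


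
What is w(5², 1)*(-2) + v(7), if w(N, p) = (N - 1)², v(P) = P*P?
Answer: -1103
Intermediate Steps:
v(P) = P²
w(N, p) = (-1 + N)²
w(5², 1)*(-2) + v(7) = (-1 + 5²)²*(-2) + 7² = (-1 + 25)²*(-2) + 49 = 24²*(-2) + 49 = 576*(-2) + 49 = -1152 + 49 = -1103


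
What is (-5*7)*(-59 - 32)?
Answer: 3185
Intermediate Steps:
(-5*7)*(-59 - 32) = -35*(-91) = 3185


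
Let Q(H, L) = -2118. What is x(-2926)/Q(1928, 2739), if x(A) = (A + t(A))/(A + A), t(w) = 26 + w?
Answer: -971/2065756 ≈ -0.00047005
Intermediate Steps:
x(A) = (26 + 2*A)/(2*A) (x(A) = (A + (26 + A))/(A + A) = (26 + 2*A)/((2*A)) = (26 + 2*A)*(1/(2*A)) = (26 + 2*A)/(2*A))
x(-2926)/Q(1928, 2739) = ((13 - 2926)/(-2926))/(-2118) = -1/2926*(-2913)*(-1/2118) = (2913/2926)*(-1/2118) = -971/2065756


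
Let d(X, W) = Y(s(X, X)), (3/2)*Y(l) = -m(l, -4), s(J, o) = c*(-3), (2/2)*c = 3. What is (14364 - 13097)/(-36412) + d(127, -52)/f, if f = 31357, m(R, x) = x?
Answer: -118896661/3425313252 ≈ -0.034711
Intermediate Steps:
c = 3
s(J, o) = -9 (s(J, o) = 3*(-3) = -9)
Y(l) = 8/3 (Y(l) = 2*(-1*(-4))/3 = (⅔)*4 = 8/3)
d(X, W) = 8/3
(14364 - 13097)/(-36412) + d(127, -52)/f = (14364 - 13097)/(-36412) + (8/3)/31357 = 1267*(-1/36412) + (8/3)*(1/31357) = -1267/36412 + 8/94071 = -118896661/3425313252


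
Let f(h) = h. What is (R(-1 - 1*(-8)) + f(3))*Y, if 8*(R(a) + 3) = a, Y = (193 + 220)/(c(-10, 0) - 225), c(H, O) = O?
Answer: -2891/1800 ≈ -1.6061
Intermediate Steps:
Y = -413/225 (Y = (193 + 220)/(0 - 225) = 413/(-225) = 413*(-1/225) = -413/225 ≈ -1.8356)
R(a) = -3 + a/8
(R(-1 - 1*(-8)) + f(3))*Y = ((-3 + (-1 - 1*(-8))/8) + 3)*(-413/225) = ((-3 + (-1 + 8)/8) + 3)*(-413/225) = ((-3 + (⅛)*7) + 3)*(-413/225) = ((-3 + 7/8) + 3)*(-413/225) = (-17/8 + 3)*(-413/225) = (7/8)*(-413/225) = -2891/1800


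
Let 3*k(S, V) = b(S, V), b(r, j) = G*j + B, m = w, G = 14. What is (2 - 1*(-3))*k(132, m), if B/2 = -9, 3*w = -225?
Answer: -1780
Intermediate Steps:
w = -75 (w = (⅓)*(-225) = -75)
B = -18 (B = 2*(-9) = -18)
m = -75
b(r, j) = -18 + 14*j (b(r, j) = 14*j - 18 = -18 + 14*j)
k(S, V) = -6 + 14*V/3 (k(S, V) = (-18 + 14*V)/3 = -6 + 14*V/3)
(2 - 1*(-3))*k(132, m) = (2 - 1*(-3))*(-6 + (14/3)*(-75)) = (2 + 3)*(-6 - 350) = 5*(-356) = -1780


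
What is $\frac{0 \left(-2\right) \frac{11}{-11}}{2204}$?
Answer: $0$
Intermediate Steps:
$\frac{0 \left(-2\right) \frac{11}{-11}}{2204} = 0 \cdot 11 \left(- \frac{1}{11}\right) \frac{1}{2204} = 0 \left(-1\right) \frac{1}{2204} = 0 \cdot \frac{1}{2204} = 0$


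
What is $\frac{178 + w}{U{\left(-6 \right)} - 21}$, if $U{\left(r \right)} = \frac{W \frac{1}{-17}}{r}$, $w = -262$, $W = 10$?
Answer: $\frac{2142}{533} \approx 4.0188$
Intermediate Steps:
$U{\left(r \right)} = - \frac{10}{17 r}$ ($U{\left(r \right)} = \frac{10 \frac{1}{-17}}{r} = \frac{10 \left(- \frac{1}{17}\right)}{r} = - \frac{10}{17 r}$)
$\frac{178 + w}{U{\left(-6 \right)} - 21} = \frac{178 - 262}{- \frac{10}{17 \left(-6\right)} - 21} = - \frac{84}{\left(- \frac{10}{17}\right) \left(- \frac{1}{6}\right) - 21} = - \frac{84}{\frac{5}{51} - 21} = - \frac{84}{- \frac{1066}{51}} = \left(-84\right) \left(- \frac{51}{1066}\right) = \frac{2142}{533}$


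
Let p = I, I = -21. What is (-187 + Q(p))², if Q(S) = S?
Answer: 43264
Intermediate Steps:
p = -21
(-187 + Q(p))² = (-187 - 21)² = (-208)² = 43264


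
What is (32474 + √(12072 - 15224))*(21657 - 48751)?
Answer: -879850556 - 108376*I*√197 ≈ -8.7985e+8 - 1.5211e+6*I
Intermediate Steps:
(32474 + √(12072 - 15224))*(21657 - 48751) = (32474 + √(-3152))*(-27094) = (32474 + 4*I*√197)*(-27094) = -879850556 - 108376*I*√197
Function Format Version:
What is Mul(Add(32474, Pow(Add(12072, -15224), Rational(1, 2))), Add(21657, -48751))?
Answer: Add(-879850556, Mul(-108376, I, Pow(197, Rational(1, 2)))) ≈ Add(-8.7985e+8, Mul(-1.5211e+6, I))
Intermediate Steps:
Mul(Add(32474, Pow(Add(12072, -15224), Rational(1, 2))), Add(21657, -48751)) = Mul(Add(32474, Pow(-3152, Rational(1, 2))), -27094) = Mul(Add(32474, Mul(4, I, Pow(197, Rational(1, 2)))), -27094) = Add(-879850556, Mul(-108376, I, Pow(197, Rational(1, 2))))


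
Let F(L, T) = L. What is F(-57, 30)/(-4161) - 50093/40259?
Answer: -3616530/2938907 ≈ -1.2306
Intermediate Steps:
F(-57, 30)/(-4161) - 50093/40259 = -57/(-4161) - 50093/40259 = -57*(-1/4161) - 50093*1/40259 = 1/73 - 50093/40259 = -3616530/2938907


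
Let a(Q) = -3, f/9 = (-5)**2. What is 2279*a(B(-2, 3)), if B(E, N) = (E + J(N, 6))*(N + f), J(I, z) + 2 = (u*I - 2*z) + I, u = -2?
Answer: -6837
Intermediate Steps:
f = 225 (f = 9*(-5)**2 = 9*25 = 225)
J(I, z) = -2 - I - 2*z (J(I, z) = -2 + ((-2*I - 2*z) + I) = -2 + (-I - 2*z) = -2 - I - 2*z)
B(E, N) = (225 + N)*(-14 + E - N) (B(E, N) = (E + (-2 - N - 2*6))*(N + 225) = (E + (-2 - N - 12))*(225 + N) = (E + (-14 - N))*(225 + N) = (-14 + E - N)*(225 + N) = (225 + N)*(-14 + E - N))
2279*a(B(-2, 3)) = 2279*(-3) = -6837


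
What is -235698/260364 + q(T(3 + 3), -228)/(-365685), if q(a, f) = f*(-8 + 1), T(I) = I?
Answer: -4811486893/5289511630 ≈ -0.90963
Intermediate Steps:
q(a, f) = -7*f (q(a, f) = f*(-7) = -7*f)
-235698/260364 + q(T(3 + 3), -228)/(-365685) = -235698/260364 - 7*(-228)/(-365685) = -235698*1/260364 + 1596*(-1/365685) = -39283/43394 - 532/121895 = -4811486893/5289511630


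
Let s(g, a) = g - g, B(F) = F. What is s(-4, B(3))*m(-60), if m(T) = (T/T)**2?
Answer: 0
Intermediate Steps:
s(g, a) = 0
m(T) = 1 (m(T) = 1**2 = 1)
s(-4, B(3))*m(-60) = 0*1 = 0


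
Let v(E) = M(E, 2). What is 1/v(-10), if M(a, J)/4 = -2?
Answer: -⅛ ≈ -0.12500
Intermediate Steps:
M(a, J) = -8 (M(a, J) = 4*(-2) = -8)
v(E) = -8
1/v(-10) = 1/(-8) = -⅛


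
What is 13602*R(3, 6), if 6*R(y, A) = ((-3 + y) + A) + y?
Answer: 20403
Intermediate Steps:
R(y, A) = -½ + y/3 + A/6 (R(y, A) = (((-3 + y) + A) + y)/6 = ((-3 + A + y) + y)/6 = (-3 + A + 2*y)/6 = -½ + y/3 + A/6)
13602*R(3, 6) = 13602*(-½ + (⅓)*3 + (⅙)*6) = 13602*(-½ + 1 + 1) = 13602*(3/2) = 20403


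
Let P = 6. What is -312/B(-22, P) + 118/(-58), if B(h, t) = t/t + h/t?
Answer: 3334/29 ≈ 114.97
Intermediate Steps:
B(h, t) = 1 + h/t
-312/B(-22, P) + 118/(-58) = -312*6/(-22 + 6) + 118/(-58) = -312/((⅙)*(-16)) + 118*(-1/58) = -312/(-8/3) - 59/29 = -312*(-3/8) - 59/29 = 117 - 59/29 = 3334/29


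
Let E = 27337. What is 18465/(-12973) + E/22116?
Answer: -53729039/286910868 ≈ -0.18727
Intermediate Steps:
18465/(-12973) + E/22116 = 18465/(-12973) + 27337/22116 = 18465*(-1/12973) + 27337*(1/22116) = -18465/12973 + 27337/22116 = -53729039/286910868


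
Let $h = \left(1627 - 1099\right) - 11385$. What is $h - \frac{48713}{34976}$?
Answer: $- \frac{379783145}{34976} \approx -10858.0$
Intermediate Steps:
$h = -10857$ ($h = \left(1627 - 1099\right) - 11385 = 528 - 11385 = -10857$)
$h - \frac{48713}{34976} = -10857 - \frac{48713}{34976} = - \frac{379783145}{34976}$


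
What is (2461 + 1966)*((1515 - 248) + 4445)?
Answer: 25287024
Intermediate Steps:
(2461 + 1966)*((1515 - 248) + 4445) = 4427*(1267 + 4445) = 4427*5712 = 25287024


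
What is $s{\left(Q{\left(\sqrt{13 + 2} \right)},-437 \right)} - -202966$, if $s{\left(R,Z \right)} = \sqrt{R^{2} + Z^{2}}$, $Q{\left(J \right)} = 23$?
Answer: $202966 + 23 \sqrt{362} \approx 2.034 \cdot 10^{5}$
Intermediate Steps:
$s{\left(Q{\left(\sqrt{13 + 2} \right)},-437 \right)} - -202966 = \sqrt{23^{2} + \left(-437\right)^{2}} - -202966 = \sqrt{529 + 190969} + 202966 = \sqrt{191498} + 202966 = 23 \sqrt{362} + 202966 = 202966 + 23 \sqrt{362}$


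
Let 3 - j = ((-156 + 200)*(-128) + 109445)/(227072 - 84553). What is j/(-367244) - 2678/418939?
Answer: -35075033539206/5481738016344551 ≈ -0.0063985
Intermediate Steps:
j = 323744/142519 (j = 3 - ((-156 + 200)*(-128) + 109445)/(227072 - 84553) = 3 - (44*(-128) + 109445)/142519 = 3 - (-5632 + 109445)/142519 = 3 - 103813/142519 = 323744/142519 ≈ 2.2716)
j/(-367244) - 2678/418939 = (323744/142519)/(-367244) - 2678/418939 = (323744/142519)*(-1/367244) - 2678*1/418939 = -80936/13084811909 - 2678/418939 = -35075033539206/5481738016344551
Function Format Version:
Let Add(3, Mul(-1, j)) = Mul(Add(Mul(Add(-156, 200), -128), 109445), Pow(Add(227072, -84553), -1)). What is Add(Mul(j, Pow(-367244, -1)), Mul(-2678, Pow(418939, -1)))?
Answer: Rational(-35075033539206, 5481738016344551) ≈ -0.0063985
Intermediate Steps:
j = Rational(323744, 142519) (j = Add(3, Mul(-1, Mul(Add(Mul(Add(-156, 200), -128), 109445), Pow(Add(227072, -84553), -1)))) = Add(3, Mul(-1, Mul(Add(Mul(44, -128), 109445), Pow(142519, -1)))) = Add(3, Mul(-1, Mul(Add(-5632, 109445), Rational(1, 142519)))) = Add(3, Mul(-1, Mul(103813, Rational(1, 142519)))) = Add(3, Mul(-1, Rational(103813, 142519))) = Add(3, Rational(-103813, 142519)) = Rational(323744, 142519) ≈ 2.2716)
Add(Mul(j, Pow(-367244, -1)), Mul(-2678, Pow(418939, -1))) = Add(Mul(Rational(323744, 142519), Pow(-367244, -1)), Mul(-2678, Pow(418939, -1))) = Add(Mul(Rational(323744, 142519), Rational(-1, 367244)), Mul(-2678, Rational(1, 418939))) = Add(Rational(-80936, 13084811909), Rational(-2678, 418939)) = Rational(-35075033539206, 5481738016344551)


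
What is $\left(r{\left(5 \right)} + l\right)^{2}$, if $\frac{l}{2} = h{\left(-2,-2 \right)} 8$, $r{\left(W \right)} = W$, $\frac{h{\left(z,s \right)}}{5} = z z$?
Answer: $105625$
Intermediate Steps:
$h{\left(z,s \right)} = 5 z^{2}$ ($h{\left(z,s \right)} = 5 z z = 5 z^{2}$)
$l = 320$ ($l = 2 \cdot 5 \left(-2\right)^{2} \cdot 8 = 2 \cdot 5 \cdot 4 \cdot 8 = 2 \cdot 20 \cdot 8 = 2 \cdot 160 = 320$)
$\left(r{\left(5 \right)} + l\right)^{2} = \left(5 + 320\right)^{2} = 325^{2} = 105625$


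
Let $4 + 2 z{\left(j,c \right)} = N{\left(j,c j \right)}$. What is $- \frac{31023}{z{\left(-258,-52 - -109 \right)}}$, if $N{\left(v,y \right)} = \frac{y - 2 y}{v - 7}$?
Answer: $\frac{8221095}{7883} \approx 1042.9$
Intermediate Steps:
$N{\left(v,y \right)} = - \frac{y}{-7 + v}$ ($N{\left(v,y \right)} = \frac{y - 2 y}{-7 + v} = \frac{\left(-1\right) y}{-7 + v} = - \frac{y}{-7 + v}$)
$z{\left(j,c \right)} = -2 - \frac{c j}{2 \left(-7 + j\right)}$ ($z{\left(j,c \right)} = -2 + \frac{\left(-1\right) c j \frac{1}{-7 + j}}{2} = -2 - \frac{c j}{2 \left(-7 + j\right)}$)
$- \frac{31023}{z{\left(-258,-52 - -109 \right)}} = - \frac{31023}{\frac{1}{2} \frac{1}{-7 - 258} \left(28 - -1032 - \left(-52 - -109\right) \left(-258\right)\right)} = - \frac{31023}{\frac{1}{2} \frac{1}{-265} \left(28 + 1032 - \left(-52 + 109\right) \left(-258\right)\right)} = - \frac{31023}{\frac{1}{2} \left(- \frac{1}{265}\right) \left(28 + 1032 - 57 \left(-258\right)\right)} = - \frac{31023}{\frac{1}{2} \left(- \frac{1}{265}\right) \left(28 + 1032 + 14706\right)} = - \frac{31023}{\frac{1}{2} \left(- \frac{1}{265}\right) 15766} = - \frac{31023}{- \frac{7883}{265}} = \left(-31023\right) \left(- \frac{265}{7883}\right) = \frac{8221095}{7883}$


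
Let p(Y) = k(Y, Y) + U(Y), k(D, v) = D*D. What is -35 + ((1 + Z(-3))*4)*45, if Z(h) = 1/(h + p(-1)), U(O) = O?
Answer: 85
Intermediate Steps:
k(D, v) = D**2
p(Y) = Y + Y**2 (p(Y) = Y**2 + Y = Y + Y**2)
Z(h) = 1/h (Z(h) = 1/(h - (1 - 1)) = 1/(h - 1*0) = 1/(h + 0) = 1/h)
-35 + ((1 + Z(-3))*4)*45 = -35 + ((1 + 1/(-3))*4)*45 = -35 + ((1 - 1/3)*4)*45 = -35 + ((2/3)*4)*45 = -35 + (8/3)*45 = -35 + 120 = 85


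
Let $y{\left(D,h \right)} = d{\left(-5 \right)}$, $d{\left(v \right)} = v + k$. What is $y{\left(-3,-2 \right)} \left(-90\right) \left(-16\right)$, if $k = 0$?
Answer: $-7200$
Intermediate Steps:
$d{\left(v \right)} = v$ ($d{\left(v \right)} = v + 0 = v$)
$y{\left(D,h \right)} = -5$
$y{\left(-3,-2 \right)} \left(-90\right) \left(-16\right) = \left(-5\right) \left(-90\right) \left(-16\right) = 450 \left(-16\right) = -7200$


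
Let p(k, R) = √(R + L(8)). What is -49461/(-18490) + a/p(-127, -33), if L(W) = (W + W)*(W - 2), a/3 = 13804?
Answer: 49461/18490 + 1972*√7 ≈ 5220.1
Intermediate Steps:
a = 41412 (a = 3*13804 = 41412)
L(W) = 2*W*(-2 + W) (L(W) = (2*W)*(-2 + W) = 2*W*(-2 + W))
p(k, R) = √(96 + R) (p(k, R) = √(R + 2*8*(-2 + 8)) = √(R + 2*8*6) = √(R + 96) = √(96 + R))
-49461/(-18490) + a/p(-127, -33) = -49461/(-18490) + 41412/(√(96 - 33)) = -49461*(-1/18490) + 41412/(√63) = 49461/18490 + 41412/((3*√7)) = 49461/18490 + 41412*(√7/21) = 49461/18490 + 1972*√7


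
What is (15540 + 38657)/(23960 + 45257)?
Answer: 54197/69217 ≈ 0.78300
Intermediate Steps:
(15540 + 38657)/(23960 + 45257) = 54197/69217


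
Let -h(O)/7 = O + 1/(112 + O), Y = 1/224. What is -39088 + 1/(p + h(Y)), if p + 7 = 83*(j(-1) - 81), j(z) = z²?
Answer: -208597253042896/5336605921 ≈ -39088.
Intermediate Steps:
Y = 1/224 ≈ 0.0044643
p = -6647 (p = -7 + 83*((-1)² - 81) = -7 + 83*(1 - 81) = -7 + 83*(-80) = -7 - 6640 = -6647)
h(O) = -7*O - 7/(112 + O) (h(O) = -7*(O + 1/(112 + O)) = -7*O - 7/(112 + O))
-39088 + 1/(p + h(Y)) = -39088 + 1/(-6647 + 7*(-1 - (1/224)² - 112*1/224)/(112 + 1/224)) = -39088 + 1/(-6647 + 7*(-1 - 1*1/50176 - ½)/(25089/224)) = -39088 + 1/(-6647 + 7*(224/25089)*(-1 - 1/50176 - ½)) = -39088 + 1/(-6647 + 7*(224/25089)*(-75265/50176)) = -39088 + 1/(-6647 - 75265/802848) = -39088 + 1/(-5336605921/802848) = -39088 - 802848/5336605921 = -208597253042896/5336605921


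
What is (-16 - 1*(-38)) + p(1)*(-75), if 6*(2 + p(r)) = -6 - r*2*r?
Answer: 272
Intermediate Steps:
p(r) = -3 - r²/3 (p(r) = -2 + (-6 - r*2*r)/6 = -2 + (-6 - 2*r*r)/6 = -2 + (-6 - 2*r²)/6 = -2 + (-1 - r²/3) = -3 - r²/3)
(-16 - 1*(-38)) + p(1)*(-75) = (-16 - 1*(-38)) + (-3 - ⅓*1²)*(-75) = (-16 + 38) + (-3 - ⅓*1)*(-75) = 22 + (-3 - ⅓)*(-75) = 22 - 10/3*(-75) = 22 + 250 = 272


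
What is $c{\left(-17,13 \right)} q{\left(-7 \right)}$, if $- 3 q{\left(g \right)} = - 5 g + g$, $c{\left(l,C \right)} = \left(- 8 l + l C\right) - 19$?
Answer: $\frac{2912}{3} \approx 970.67$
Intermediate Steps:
$c{\left(l,C \right)} = -19 - 8 l + C l$ ($c{\left(l,C \right)} = \left(- 8 l + C l\right) - 19 = -19 - 8 l + C l$)
$q{\left(g \right)} = \frac{4 g}{3}$ ($q{\left(g \right)} = - \frac{- 5 g + g}{3} = - \frac{\left(-4\right) g}{3} = \frac{4 g}{3}$)
$c{\left(-17,13 \right)} q{\left(-7 \right)} = \left(-19 - -136 + 13 \left(-17\right)\right) \frac{4}{3} \left(-7\right) = \left(-19 + 136 - 221\right) \left(- \frac{28}{3}\right) = \left(-104\right) \left(- \frac{28}{3}\right) = \frac{2912}{3}$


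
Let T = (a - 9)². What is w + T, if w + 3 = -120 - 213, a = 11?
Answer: -332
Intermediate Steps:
w = -336 (w = -3 + (-120 - 213) = -3 - 333 = -336)
T = 4 (T = (11 - 9)² = 2² = 4)
w + T = -336 + 4 = -332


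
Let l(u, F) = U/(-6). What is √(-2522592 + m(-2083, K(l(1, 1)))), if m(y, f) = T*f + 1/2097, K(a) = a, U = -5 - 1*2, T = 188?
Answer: I*√1232433807073/699 ≈ 1588.2*I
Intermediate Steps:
U = -7 (U = -5 - 2 = -7)
l(u, F) = 7/6 (l(u, F) = -7/(-6) = -7*(-⅙) = 7/6)
m(y, f) = 1/2097 + 188*f (m(y, f) = 188*f + 1/2097 = 1/2097 + 188*f)
√(-2522592 + m(-2083, K(l(1, 1)))) = √(-2522592 + (1/2097 + 188*(7/6))) = √(-2522592 + (1/2097 + 658/3)) = √(-2522592 + 459943/2097) = √(-5289415481/2097) = I*√1232433807073/699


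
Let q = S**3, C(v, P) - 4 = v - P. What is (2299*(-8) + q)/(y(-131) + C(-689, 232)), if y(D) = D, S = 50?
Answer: -13326/131 ≈ -101.73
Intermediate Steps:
C(v, P) = 4 + v - P (C(v, P) = 4 + (v - P) = 4 + v - P)
q = 125000 (q = 50**3 = 125000)
(2299*(-8) + q)/(y(-131) + C(-689, 232)) = (2299*(-8) + 125000)/(-131 + (4 - 689 - 1*232)) = (-18392 + 125000)/(-131 + (4 - 689 - 232)) = 106608/(-131 - 917) = 106608/(-1048) = 106608*(-1/1048) = -13326/131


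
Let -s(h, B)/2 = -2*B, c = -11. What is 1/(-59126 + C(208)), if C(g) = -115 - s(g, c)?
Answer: -1/59197 ≈ -1.6893e-5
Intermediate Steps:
s(h, B) = 4*B (s(h, B) = -(-4)*B = 4*B)
C(g) = -71 (C(g) = -115 - 4*(-11) = -115 - 1*(-44) = -115 + 44 = -71)
1/(-59126 + C(208)) = 1/(-59126 - 71) = 1/(-59197) = -1/59197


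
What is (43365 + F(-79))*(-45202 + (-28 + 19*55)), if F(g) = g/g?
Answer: -1916126710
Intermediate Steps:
F(g) = 1
(43365 + F(-79))*(-45202 + (-28 + 19*55)) = (43365 + 1)*(-45202 + (-28 + 19*55)) = 43366*(-45202 + (-28 + 1045)) = 43366*(-45202 + 1017) = 43366*(-44185) = -1916126710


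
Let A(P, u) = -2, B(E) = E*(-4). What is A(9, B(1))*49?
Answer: -98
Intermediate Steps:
B(E) = -4*E
A(9, B(1))*49 = -2*49 = -98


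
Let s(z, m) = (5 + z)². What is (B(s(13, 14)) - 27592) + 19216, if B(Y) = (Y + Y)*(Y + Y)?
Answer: 411528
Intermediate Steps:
B(Y) = 4*Y² (B(Y) = (2*Y)*(2*Y) = 4*Y²)
(B(s(13, 14)) - 27592) + 19216 = (4*((5 + 13)²)² - 27592) + 19216 = (4*(18²)² - 27592) + 19216 = (4*324² - 27592) + 19216 = (4*104976 - 27592) + 19216 = (419904 - 27592) + 19216 = 392312 + 19216 = 411528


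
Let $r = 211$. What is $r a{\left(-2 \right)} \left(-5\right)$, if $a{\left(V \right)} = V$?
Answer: $2110$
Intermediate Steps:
$r a{\left(-2 \right)} \left(-5\right) = 211 \left(\left(-2\right) \left(-5\right)\right) = 211 \cdot 10 = 2110$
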